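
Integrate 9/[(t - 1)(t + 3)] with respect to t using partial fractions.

Decompose: 9/[(t - 1)(t + 3)] = (9/4)/(t - 1) - (9/4)/(t + 3). Integrate each term: (9/4) ln|(t - 1)| - (9/4) ln|(t + 3)| + C


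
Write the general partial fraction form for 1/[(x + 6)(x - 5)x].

Three distinct linear factors: P/(x + 6) + Q/(x - 5) + R/x


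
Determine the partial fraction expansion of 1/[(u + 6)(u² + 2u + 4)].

Cover-up at u = -6: P = 1/((-6)² + 2·(-6) + 4) = 1/28. Then Q = -P = -1/28, R = -P·(2 - 6) = 1/7
Result: (1/28)/(u + 6) - ((1/28)u - 1/7)/(u² + 2u + 4)


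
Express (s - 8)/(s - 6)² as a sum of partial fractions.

(s - 8) = α(s - 6) + β. At s = 6: β = 1·6 - 8 = -2. Coeff of s: α = 1
Result: 1/(s - 6) - 2/(s - 6)²


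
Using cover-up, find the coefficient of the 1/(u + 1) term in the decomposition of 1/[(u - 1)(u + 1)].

Cover (u + 1), set u=-1: 1/((u - 1) at u=-1) = 1/(-2) = -1/2


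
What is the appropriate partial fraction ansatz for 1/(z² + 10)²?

Repeated quadratic factor: (Az + B)/(z² + 10) + (Cz + D)/(z² + 10)²


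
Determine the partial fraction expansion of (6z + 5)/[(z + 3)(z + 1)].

At z=-3: α = (6·(-3) + 5)/(-3 + 1) = 13/2. At z=-1: β = (6·(-1) + 5)/(-1 + 3) = -1/2
Result: (13/2)/(z + 3) - (1/2)/(z + 1)


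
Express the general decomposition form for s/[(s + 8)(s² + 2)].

Linear + irreducible quadratic: α/(s + 8) + (βs + γ)/(s² + 2)


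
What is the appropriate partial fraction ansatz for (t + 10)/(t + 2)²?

Repeated linear factor: P/(t + 2) + Q/(t + 2)²


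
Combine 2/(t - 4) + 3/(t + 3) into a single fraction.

Common denominator (t - 4)(t + 3). Numerator: 2(t + 3) + 3(t - 4) = (2t + 6) + (3t - 12) = 5t - 6
Result: (5t - 6)/[(t - 4)(t + 3)]


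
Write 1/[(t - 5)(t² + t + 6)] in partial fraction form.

Cover-up at t = 5: A = 1/(5² + 1·5 + 6) = 1/36. Then B = -A = -1/36, C = -A·(1 + 5) = -1/6
Result: (1/36)/(t - 5) - ((1/36)t + 1/6)/(t² + t + 6)


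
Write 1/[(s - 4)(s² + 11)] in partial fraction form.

Cover-up at s = 4: α = 1/(4² + 11) = 1/27. Then β = -α = -1/27, γ = -α·(0 + 4) = -4/27
Result: (1/27)/(s - 4) - ((1/27)s + 4/27)/(s² + 11)


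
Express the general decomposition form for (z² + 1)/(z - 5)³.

Repeated linear factor (power 3): P/(z - 5) + Q/(z - 5)² + R/(z - 5)³


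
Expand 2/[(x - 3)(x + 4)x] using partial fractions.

Using cover-up method: A = 2/21, B = 1/14, C = -1/6
Result: (2/21)/(x - 3) + (1/14)/(x + 4) - (1/6)/x


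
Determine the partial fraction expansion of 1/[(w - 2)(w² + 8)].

Cover-up at w = 2: P = 1/(2² + 8) = 1/12. Then Q = -P = -1/12, R = -P·(0 + 2) = -1/6
Result: (1/12)/(w - 2) - ((1/12)w + 1/6)/(w² + 8)


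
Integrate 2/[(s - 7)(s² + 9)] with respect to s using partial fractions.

Cover-up at s=7: P = 2/(7²+9) = 1/29. Coeff matching: Q = -1/29, R = -7/29. Decomposition: (1/29)/(s - 7) - ((1/29)s + 7/29)/(s² + 9). Integrate: linear → ln, quadratic → (1/2)ln + arctan: (1/29) ln|(s - 7)| - (1/58) ln(s² + 9) - (7/87) arctan(s/3) + C


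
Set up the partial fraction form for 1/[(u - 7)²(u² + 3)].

Repeated linear + quadratic: α/(u - 7) + β/(u - 7)² + (γu + δ)/(u² + 3)


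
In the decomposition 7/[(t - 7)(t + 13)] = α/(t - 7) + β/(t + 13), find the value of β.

Cover-up at t = -13: β = 7/(-13 - 7) = -7/20


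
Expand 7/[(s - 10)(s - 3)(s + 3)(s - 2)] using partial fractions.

Using Heaviside cover-up: (1/104)/(s - 10) - (1/6)/(s - 3) - (7/390)/(s + 3) + (7/40)/(s - 2)


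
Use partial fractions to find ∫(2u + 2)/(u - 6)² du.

Decompose: A = 2, B = 2·6 + 2 = 14, so (2u + 2)/(u - 6)² = 2/(u - 6) + 14/(u - 6)². Integrate: ∫ A/(u - 6) du = 2 ln|(u - 6)|; ∫ B/(u - 6)² du = -14/(u - 6). Sum: 2 ln|(u - 6)| - 14/(u - 6) + C


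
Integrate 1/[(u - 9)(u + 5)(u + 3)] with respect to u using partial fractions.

Cover-up: α = 1/168, β = 1/28, γ = -1/24. Decomposition: (1/168)/(u - 9) + (1/28)/(u + 5) - (1/24)/(u + 3). Integrate each term: (1/168) ln|(u - 9)| + (1/28) ln|(u + 5)| - (1/24) ln|(u + 3)| + C


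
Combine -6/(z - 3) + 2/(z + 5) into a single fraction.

Common denominator (z - 3)(z + 5). Numerator: -6(z + 5) + 2(z - 3) = (-6z - 30) + (2z - 6) = -4z - 36
Result: (-4z - 36)/[(z - 3)(z + 5)]


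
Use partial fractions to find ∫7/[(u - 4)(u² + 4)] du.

Cover-up at u=4: α = 7/(4²+4) = 7/20. Coeff matching: β = -7/20, γ = -7/5. Decomposition: (7/20)/(u - 4) - ((7/20)u + 7/5)/(u² + 4). Integrate: linear → ln, quadratic → (1/2)ln + arctan: (7/20) ln|(u - 4)| - (7/40) ln(u² + 4) - (7/10) arctan(u/2) + C


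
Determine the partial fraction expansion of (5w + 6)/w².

(5w + 6) = Aw + B. At w = 0: B = 5·0 + 6 = 6. Coeff of w: A = 5
Result: 5/w + 6/w²


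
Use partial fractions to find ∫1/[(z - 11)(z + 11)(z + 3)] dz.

Cover-up: P = 1/308, Q = 1/176, R = -1/112. Decomposition: (1/308)/(z - 11) + (1/176)/(z + 11) - (1/112)/(z + 3). Integrate each term: (1/308) ln|(z - 11)| + (1/176) ln|(z + 11)| - (1/112) ln|(z + 3)| + C


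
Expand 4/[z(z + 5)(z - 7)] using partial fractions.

Using cover-up method: P = -4/35, Q = 1/15, R = 1/21
Result: (-4/35)/z + (1/15)/(z + 5) + (1/21)/(z - 7)


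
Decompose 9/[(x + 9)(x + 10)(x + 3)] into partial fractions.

Using cover-up method: A = -3/2, B = 9/7, C = 3/14
Result: (-3/2)/(x + 9) + (9/7)/(x + 10) + (3/14)/(x + 3)


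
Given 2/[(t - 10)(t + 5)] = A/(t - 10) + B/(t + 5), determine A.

Cover-up at t = 10: A = 2/(10 + 5) = 2/15


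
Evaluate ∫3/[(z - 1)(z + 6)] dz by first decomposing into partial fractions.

Decompose: 3/[(z - 1)(z + 6)] = (3/7)/(z - 1) - (3/7)/(z + 6). Integrate each term: (3/7) ln|(z - 1)| - (3/7) ln|(z + 6)| + C


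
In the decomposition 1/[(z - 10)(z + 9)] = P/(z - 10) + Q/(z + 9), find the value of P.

Cover-up at z = 10: P = 1/(10 + 9) = 1/19


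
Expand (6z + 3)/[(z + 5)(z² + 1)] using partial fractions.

At z=-5: P = (6·(-5) + 3)/((-5)² + 1) = -27/26. Q = -P = 27/26, R = 6 - (-5)·P = 21/26
Result: (-27/26)/(z + 5) + ((27/26)z + 21/26)/(z² + 1)


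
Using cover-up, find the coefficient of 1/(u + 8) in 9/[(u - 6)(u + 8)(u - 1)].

Cover (u + 8), set u=-8: 9/[(-8 - 6)(-8 - 1)] = 1/14


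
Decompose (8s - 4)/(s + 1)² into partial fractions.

(8s - 4) = A(s + 1) + B. At s = -1: B = 8·(-1) - 4 = -12. Coeff of s: A = 8
Result: 8/(s + 1) - 12/(s + 1)²


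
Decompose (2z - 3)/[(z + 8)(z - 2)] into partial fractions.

At z=-8: α = (2·(-8) - 3)/(-8 - 2) = 19/10. At z=2: β = (2·2 - 3)/(2 + 8) = 1/10
Result: (19/10)/(z + 8) + (1/10)/(z - 2)


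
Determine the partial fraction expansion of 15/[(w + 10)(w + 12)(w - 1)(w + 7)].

Using Heaviside cover-up: (5/22)/(w + 10) - (3/26)/(w + 12) + (15/1144)/(w - 1) - (1/8)/(w + 7)


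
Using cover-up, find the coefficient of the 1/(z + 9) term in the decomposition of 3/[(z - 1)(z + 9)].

Cover (z + 9), set z=-9: 3/((z - 1) at z=-9) = 3/(-10) = -3/10


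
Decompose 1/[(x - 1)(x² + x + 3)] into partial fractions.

Cover-up at x = 1: A = 1/(1² + 1·1 + 3) = 1/5. Then B = -A = -1/5, C = -A·(1 + 1) = -2/5
Result: (1/5)/(x - 1) - ((1/5)x + 2/5)/(x² + x + 3)


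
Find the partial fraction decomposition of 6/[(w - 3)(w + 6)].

6/(w - 3)(w + 6) = P/(w - 3) + Q/(w + 6). P = 6/(3 + 6) = 2/3, Q = 6/(-6 - 3) = -2/3
Result: (2/3)/(w - 3) - (2/3)/(w + 6)


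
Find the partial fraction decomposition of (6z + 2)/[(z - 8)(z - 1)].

At z=8: P = (6·8 + 2)/(8 - 1) = 50/7. At z=1: Q = (6·1 + 2)/(1 - 8) = -8/7
Result: (50/7)/(z - 8) - (8/7)/(z - 1)


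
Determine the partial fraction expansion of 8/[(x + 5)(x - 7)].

8/(x + 5)(x - 7) = P/(x + 5) + Q/(x - 7). P = 8/(-5 - 7) = -2/3, Q = 8/(7 + 5) = 2/3
Result: (-2/3)/(x + 5) + (2/3)/(x - 7)


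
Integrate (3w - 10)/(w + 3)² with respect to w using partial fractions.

Decompose: α = 3, β = 3·(-3) - 10 = -19, so (3w - 10)/(w + 3)² = 3/(w + 3) - 19/(w + 3)². Integrate: ∫ α/(w + 3) dw = 3 ln|(w + 3)|; ∫ β/(w + 3)² dw = 19/(w + 3). Sum: 3 ln|(w + 3)| + 19/(w + 3) + C


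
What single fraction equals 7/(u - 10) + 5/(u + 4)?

Common denominator (u - 10)(u + 4). Numerator: 7(u + 4) + 5(u - 10) = (7u + 28) + (5u - 50) = 12u - 22
Result: (12u - 22)/[(u - 10)(u + 4)]


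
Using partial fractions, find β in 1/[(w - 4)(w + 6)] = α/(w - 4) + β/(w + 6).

Cover-up at w = -6: β = 1/(-6 - 4) = -1/10


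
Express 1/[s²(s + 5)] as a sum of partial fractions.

Cover-up at s=-5: γ = 1/(-5 - 0)² = 1/25. Cover-up at s=0: β = 1/(0 + 5) = 1/5. Comparing s² coeff: α = -γ = -1/25
Result: (-1/25)/s + (1/5)/s² + (1/25)/(s + 5)


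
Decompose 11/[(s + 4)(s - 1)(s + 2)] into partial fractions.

Using cover-up method: A = 11/10, B = 11/15, C = -11/6
Result: (11/10)/(s + 4) + (11/15)/(s - 1) - (11/6)/(s + 2)


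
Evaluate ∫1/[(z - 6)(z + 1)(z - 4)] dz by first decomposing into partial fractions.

Cover-up: P = 1/14, Q = 1/35, R = -1/10. Decomposition: (1/14)/(z - 6) + (1/35)/(z + 1) - (1/10)/(z - 4). Integrate each term: (1/14) ln|(z - 6)| + (1/35) ln|(z + 1)| - (1/10) ln|(z - 4)| + C


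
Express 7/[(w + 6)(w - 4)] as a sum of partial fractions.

7/(w + 6)(w - 4) = α/(w + 6) + β/(w - 4). α = 7/(-6 - 4) = -7/10, β = 7/(4 + 6) = 7/10
Result: (-7/10)/(w + 6) + (7/10)/(w - 4)


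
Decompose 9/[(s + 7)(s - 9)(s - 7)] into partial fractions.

Using cover-up method: α = 9/224, β = 9/32, γ = -9/28
Result: (9/224)/(s + 7) + (9/32)/(s - 9) - (9/28)/(s - 7)


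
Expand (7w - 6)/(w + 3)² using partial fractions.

(7w - 6) = A(w + 3) + B. At w = -3: B = 7·(-3) - 6 = -27. Coeff of w: A = 7
Result: 7/(w + 3) - 27/(w + 3)²


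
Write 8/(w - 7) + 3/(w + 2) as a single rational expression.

Common denominator (w - 7)(w + 2). Numerator: 8(w + 2) + 3(w - 7) = (8w + 16) + (3w - 21) = 11w - 5
Result: (11w - 5)/[(w - 7)(w + 2)]


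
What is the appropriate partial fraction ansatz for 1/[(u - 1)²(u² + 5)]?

Repeated linear + quadratic: A/(u - 1) + B/(u - 1)² + (Cu + D)/(u² + 5)


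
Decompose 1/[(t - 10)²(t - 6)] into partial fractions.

Cover-up at t=6: C = 1/(6 - 10)² = 1/16. Cover-up at t=10: B = 1/(10 - 6) = 1/4. Comparing t² coeff: A = -C = -1/16
Result: (-1/16)/(t - 10) + (1/4)/(t - 10)² + (1/16)/(t - 6)


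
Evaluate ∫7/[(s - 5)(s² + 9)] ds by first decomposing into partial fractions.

Cover-up at s=5: P = 7/(5²+9) = 7/34. Coeff matching: Q = -7/34, R = -35/34. Decomposition: (7/34)/(s - 5) - ((7/34)s + 35/34)/(s² + 9). Integrate: linear → ln, quadratic → (1/2)ln + arctan: (7/34) ln|(s - 5)| - (7/68) ln(s² + 9) - (35/102) arctan(s/3) + C


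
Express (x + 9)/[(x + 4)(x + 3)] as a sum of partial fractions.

At x=-4: P = (1·(-4) + 9)/(-4 + 3) = -5. At x=-3: Q = (1·(-3) + 9)/(-3 + 4) = 6
Result: -5/(x + 4) + 6/(x + 3)


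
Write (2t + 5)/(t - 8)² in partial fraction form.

(2t + 5) = A(t - 8) + B. At t = 8: B = 2·8 + 5 = 21. Coeff of t: A = 2
Result: 2/(t - 8) + 21/(t - 8)²


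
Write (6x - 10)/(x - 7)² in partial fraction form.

(6x - 10) = α(x - 7) + β. At x = 7: β = 6·7 - 10 = 32. Coeff of x: α = 6
Result: 6/(x - 7) + 32/(x - 7)²


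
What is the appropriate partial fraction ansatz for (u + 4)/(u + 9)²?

Repeated linear factor: P/(u + 9) + Q/(u + 9)²


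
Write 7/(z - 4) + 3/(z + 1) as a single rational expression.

Common denominator (z - 4)(z + 1). Numerator: 7(z + 1) + 3(z - 4) = (7z + 7) + (3z - 12) = 10z - 5
Result: (10z - 5)/[(z - 4)(z + 1)]


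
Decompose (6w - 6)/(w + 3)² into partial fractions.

(6w - 6) = α(w + 3) + β. At w = -3: β = 6·(-3) - 6 = -24. Coeff of w: α = 6
Result: 6/(w + 3) - 24/(w + 3)²


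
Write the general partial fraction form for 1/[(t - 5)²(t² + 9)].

Repeated linear + quadratic: A/(t - 5) + B/(t - 5)² + (Ct + D)/(t² + 9)


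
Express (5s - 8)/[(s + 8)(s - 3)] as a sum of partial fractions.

At s=-8: P = (5·(-8) - 8)/(-8 - 3) = 48/11. At s=3: Q = (5·3 - 8)/(3 + 8) = 7/11
Result: (48/11)/(s + 8) + (7/11)/(s - 3)


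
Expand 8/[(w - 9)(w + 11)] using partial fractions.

8/(w - 9)(w + 11) = A/(w - 9) + B/(w + 11). A = 8/(9 + 11) = 2/5, B = 8/(-11 - 9) = -2/5
Result: (2/5)/(w - 9) - (2/5)/(w + 11)


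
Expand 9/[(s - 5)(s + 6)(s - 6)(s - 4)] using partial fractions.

Using Heaviside cover-up: (-9/11)/(s - 5) - (3/440)/(s + 6) + (3/8)/(s - 6) + (9/20)/(s - 4)


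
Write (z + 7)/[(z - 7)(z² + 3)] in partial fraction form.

At z=7: α = (1·7 + 7)/(7² + 3) = 7/26. β = -α = -7/26, γ = 1 - 7·α = -23/26
Result: (7/26)/(z - 7) - ((7/26)z + 23/26)/(z² + 3)


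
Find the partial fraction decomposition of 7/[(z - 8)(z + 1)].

7/(z - 8)(z + 1) = α/(z - 8) + β/(z + 1). α = 7/(8 + 1) = 7/9, β = 7/(-1 - 8) = -7/9
Result: (7/9)/(z - 8) - (7/9)/(z + 1)


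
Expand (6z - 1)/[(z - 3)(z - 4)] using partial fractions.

At z=3: α = (6·3 - 1)/(3 - 4) = -17. At z=4: β = (6·4 - 1)/(4 - 3) = 23
Result: -17/(z - 3) + 23/(z - 4)


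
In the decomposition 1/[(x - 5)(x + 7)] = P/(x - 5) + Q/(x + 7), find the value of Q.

Cover-up at x = -7: Q = 1/(-7 - 5) = -1/12


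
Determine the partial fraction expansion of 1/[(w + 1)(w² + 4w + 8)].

Cover-up at w = -1: A = 1/((-1)² + 4·(-1) + 8) = 1/5. Then B = -A = -1/5, C = -A·(4 - 1) = -3/5
Result: (1/5)/(w + 1) - ((1/5)w + 3/5)/(w² + 4w + 8)


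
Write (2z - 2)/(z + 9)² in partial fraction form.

(2z - 2) = A(z + 9) + B. At z = -9: B = 2·(-9) - 2 = -20. Coeff of z: A = 2
Result: 2/(z + 9) - 20/(z + 9)²


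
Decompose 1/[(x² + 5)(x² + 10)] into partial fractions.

Coefficient matching gives A = C = 0, B = 1/(10-5) = 1/5, D = -B = -1/5
Result: (1/5)/(x² + 5) - (1/5)/(x² + 10)


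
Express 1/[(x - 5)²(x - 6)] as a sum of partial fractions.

Cover-up at x=6: γ = 1/(6 - 5)² = 1. Cover-up at x=5: β = 1/(5 - 6) = -1. Comparing x² coeff: α = -γ = -1
Result: -1/(x - 5) - 1/(x - 5)² + 1/(x - 6)


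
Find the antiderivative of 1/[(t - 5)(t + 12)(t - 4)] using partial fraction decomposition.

Cover-up: P = 1/17, Q = 1/272, R = -1/16. Decomposition: (1/17)/(t - 5) + (1/272)/(t + 12) - (1/16)/(t - 4). Integrate each term: (1/17) ln|(t - 5)| + (1/272) ln|(t + 12)| - (1/16) ln|(t - 4)| + C


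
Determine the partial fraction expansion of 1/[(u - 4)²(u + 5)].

Cover-up at u=-5: R = 1/(-5 - 4)² = 1/81. Cover-up at u=4: Q = 1/(4 + 5) = 1/9. Comparing u² coeff: P = -R = -1/81
Result: (-1/81)/(u - 4) + (1/9)/(u - 4)² + (1/81)/(u + 5)


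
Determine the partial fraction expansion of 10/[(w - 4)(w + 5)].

10/(w - 4)(w + 5) = α/(w - 4) + β/(w + 5). α = 10/(4 + 5) = 10/9, β = 10/(-5 - 4) = -10/9
Result: (10/9)/(w - 4) - (10/9)/(w + 5)


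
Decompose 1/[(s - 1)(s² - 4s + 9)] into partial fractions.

Cover-up at s = 1: P = 1/(1² - 4·1 + 9) = 1/6. Then Q = -P = -1/6, R = -P·(-4 + 1) = 1/2
Result: (1/6)/(s - 1) - ((1/6)s - 1/2)/(s² - 4s + 9)


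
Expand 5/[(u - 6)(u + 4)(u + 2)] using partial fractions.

Using cover-up method: α = 1/16, β = 1/4, γ = -5/16
Result: (1/16)/(u - 6) + (1/4)/(u + 4) - (5/16)/(u + 2)


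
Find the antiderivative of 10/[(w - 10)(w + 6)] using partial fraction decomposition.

Decompose: 10/[(w - 10)(w + 6)] = (5/8)/(w - 10) - (5/8)/(w + 6). Integrate each term: (5/8) ln|(w - 10)| - (5/8) ln|(w + 6)| + C


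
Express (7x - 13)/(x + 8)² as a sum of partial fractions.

(7x - 13) = A(x + 8) + B. At x = -8: B = 7·(-8) - 13 = -69. Coeff of x: A = 7
Result: 7/(x + 8) - 69/(x + 8)²


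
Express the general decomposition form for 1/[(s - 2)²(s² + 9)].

Repeated linear + quadratic: A/(s - 2) + B/(s - 2)² + (Cs + D)/(s² + 9)


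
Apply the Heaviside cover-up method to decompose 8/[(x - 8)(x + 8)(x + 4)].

Cover (x - 8), x=8: P = 8/[(8 + 8)(8 + 4)] = 1/24. Cover (x + 8), x=-8: Q = 8/[(-8 - 8)(-8 + 4)] = 1/8. Cover (x + 4), x=-4: R = 8/[(-4 - 8)(-4 + 8)] = -1/6.
Result: (1/24)/(x - 8) + (1/8)/(x + 8) - (1/6)/(x + 4)


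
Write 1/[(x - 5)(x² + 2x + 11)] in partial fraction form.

Cover-up at x = 5: α = 1/(5² + 2·5 + 11) = 1/46. Then β = -α = -1/46, γ = -α·(2 + 5) = -7/46
Result: (1/46)/(x - 5) - ((1/46)x + 7/46)/(x² + 2x + 11)


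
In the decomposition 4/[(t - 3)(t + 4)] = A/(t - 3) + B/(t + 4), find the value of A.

Cover-up at t = 3: A = 4/(3 + 4) = 4/7


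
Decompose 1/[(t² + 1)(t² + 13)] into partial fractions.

Coefficient matching gives α = γ = 0, β = 1/(13-1) = 1/12, δ = -β = -1/12
Result: (1/12)/(t² + 1) - (1/12)/(t² + 13)


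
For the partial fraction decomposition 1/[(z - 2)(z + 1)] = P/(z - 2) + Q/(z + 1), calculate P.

Cover-up at z = 2: P = 1/(2 + 1) = 1/3


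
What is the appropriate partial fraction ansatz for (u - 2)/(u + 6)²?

Repeated linear factor: P/(u + 6) + Q/(u + 6)²


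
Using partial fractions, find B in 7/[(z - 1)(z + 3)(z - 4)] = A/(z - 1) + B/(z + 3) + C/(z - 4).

Cover-up at z = -3: B = 7/[(-3 - 1)(-3 - 4)] = 7/[(-4)(-7)] = 7/28 = 1/4


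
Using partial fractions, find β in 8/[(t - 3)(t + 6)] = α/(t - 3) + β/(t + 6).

Cover-up at t = -6: β = 8/(-6 - 3) = -8/9


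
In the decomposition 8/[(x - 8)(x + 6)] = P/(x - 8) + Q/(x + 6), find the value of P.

Cover-up at x = 8: P = 8/(8 + 6) = 8/14 = 4/7


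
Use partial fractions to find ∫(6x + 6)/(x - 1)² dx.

Decompose: P = 6, Q = 6·1 + 6 = 12, so (6x + 6)/(x - 1)² = 6/(x - 1) + 12/(x - 1)². Integrate: ∫ P/(x - 1) dx = 6 ln|(x - 1)|; ∫ Q/(x - 1)² dx = -12/(x - 1). Sum: 6 ln|(x - 1)| - 12/(x - 1) + C


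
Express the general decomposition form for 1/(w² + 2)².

Repeated quadratic factor: (Aw + B)/(w² + 2) + (Cw + D)/(w² + 2)²


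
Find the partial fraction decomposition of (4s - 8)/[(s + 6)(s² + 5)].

At s=-6: P = (4·(-6) - 8)/((-6)² + 5) = -32/41. Q = -P = 32/41, R = 4 - (-6)·P = -28/41
Result: (-32/41)/(s + 6) + ((32/41)s - 28/41)/(s² + 5)


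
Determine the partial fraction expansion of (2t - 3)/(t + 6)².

(2t - 3) = P(t + 6) + Q. At t = -6: Q = 2·(-6) - 3 = -15. Coeff of t: P = 2
Result: 2/(t + 6) - 15/(t + 6)²


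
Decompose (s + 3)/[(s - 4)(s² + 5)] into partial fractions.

At s=4: α = (1·4 + 3)/(4² + 5) = 1/3. β = -α = -1/3, γ = 1 - 4·α = -1/3
Result: (1/3)/(s - 4) - ((1/3)s + 1/3)/(s² + 5)


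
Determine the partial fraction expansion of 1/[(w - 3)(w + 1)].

1/(w - 3)(w + 1) = P/(w - 3) + Q/(w + 1). P = 1/(3 + 1) = 1/4, Q = 1/(-1 - 3) = -1/4
Result: (1/4)/(w - 3) - (1/4)/(w + 1)


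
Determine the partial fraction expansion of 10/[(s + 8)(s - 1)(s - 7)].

Using cover-up method: A = 2/27, B = -5/27, C = 1/9
Result: (2/27)/(s + 8) - (5/27)/(s - 1) + (1/9)/(s - 7)


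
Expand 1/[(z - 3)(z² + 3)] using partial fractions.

Cover-up at z = 3: α = 1/(3² + 3) = 1/12. Then β = -α = -1/12, γ = -α·(0 + 3) = -1/4
Result: (1/12)/(z - 3) - ((1/12)z + 1/4)/(z² + 3)


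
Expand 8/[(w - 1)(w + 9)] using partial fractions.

8/(w - 1)(w + 9) = A/(w - 1) + B/(w + 9). A = 8/(1 + 9) = 4/5, B = 8/(-9 - 1) = -4/5
Result: (4/5)/(w - 1) - (4/5)/(w + 9)


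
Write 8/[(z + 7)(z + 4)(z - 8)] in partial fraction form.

Using cover-up method: α = 8/45, β = -2/9, γ = 2/45
Result: (8/45)/(z + 7) - (2/9)/(z + 4) + (2/45)/(z - 8)


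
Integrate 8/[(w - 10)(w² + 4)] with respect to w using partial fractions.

Cover-up at w=10: A = 8/(10²+4) = 1/13. Coeff matching: B = -1/13, C = -10/13. Decomposition: (1/13)/(w - 10) - ((1/13)w + 10/13)/(w² + 4). Integrate: linear → ln, quadratic → (1/2)ln + arctan: (1/13) ln|(w - 10)| - (1/26) ln(w² + 4) - (5/13) arctan(w/2) + C


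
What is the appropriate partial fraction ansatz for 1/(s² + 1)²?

Repeated quadratic factor: (As + B)/(s² + 1) + (Cs + D)/(s² + 1)²


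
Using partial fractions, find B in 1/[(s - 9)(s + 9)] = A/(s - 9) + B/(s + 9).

Cover-up at s = -9: B = 1/(-9 - 9) = -1/18


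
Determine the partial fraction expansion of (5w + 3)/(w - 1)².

(5w + 3) = α(w - 1) + β. At w = 1: β = 5·1 + 3 = 8. Coeff of w: α = 5
Result: 5/(w - 1) + 8/(w - 1)²


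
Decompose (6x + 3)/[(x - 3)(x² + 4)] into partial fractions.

At x=3: P = (6·3 + 3)/(3² + 4) = 21/13. Q = -P = -21/13, R = 6 - 3·P = 15/13
Result: (21/13)/(x - 3) - ((21/13)x - 15/13)/(x² + 4)


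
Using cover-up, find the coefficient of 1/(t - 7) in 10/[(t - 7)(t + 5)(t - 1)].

Cover (t - 7), set t=7: 10/[(7 + 5)(7 - 1)] = 5/36


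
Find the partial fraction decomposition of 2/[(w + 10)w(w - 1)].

Using cover-up method: α = 1/55, β = -1/5, γ = 2/11
Result: (1/55)/(w + 10) - (1/5)/w + (2/11)/(w - 1)


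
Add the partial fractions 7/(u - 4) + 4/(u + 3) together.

Common denominator (u - 4)(u + 3). Numerator: 7(u + 3) + 4(u - 4) = (7u + 21) + (4u - 16) = 11u + 5
Result: (11u + 5)/[(u - 4)(u + 3)]


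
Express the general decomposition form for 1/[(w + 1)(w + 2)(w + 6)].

Three distinct linear factors: α/(w + 1) + β/(w + 2) + γ/(w + 6)


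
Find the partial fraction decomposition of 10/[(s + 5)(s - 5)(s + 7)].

Using cover-up method: α = -1/2, β = 1/12, γ = 5/12
Result: (-1/2)/(s + 5) + (1/12)/(s - 5) + (5/12)/(s + 7)


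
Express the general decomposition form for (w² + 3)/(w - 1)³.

Repeated linear factor (power 3): A/(w - 1) + B/(w - 1)² + C/(w - 1)³


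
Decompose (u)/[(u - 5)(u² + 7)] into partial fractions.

At u=5: P = (1·5 + 0)/(5² + 7) = 5/32. Q = -P = -5/32, R = 1 - 5·P = 7/32
Result: (5/32)/(u - 5) - ((5/32)u - 7/32)/(u² + 7)


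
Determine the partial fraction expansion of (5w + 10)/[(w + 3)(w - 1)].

At w=-3: P = (5·(-3) + 10)/(-3 - 1) = 5/4. At w=1: Q = (5·1 + 10)/(1 + 3) = 15/4
Result: (5/4)/(w + 3) + (15/4)/(w - 1)


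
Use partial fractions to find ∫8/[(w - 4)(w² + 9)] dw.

Cover-up at w=4: A = 8/(4²+9) = 8/25. Coeff matching: B = -8/25, C = -32/25. Decomposition: (8/25)/(w - 4) - ((8/25)w + 32/25)/(w² + 9). Integrate: linear → ln, quadratic → (1/2)ln + arctan: (8/25) ln|(w - 4)| - (4/25) ln(w² + 9) - (32/75) arctan(w/3) + C


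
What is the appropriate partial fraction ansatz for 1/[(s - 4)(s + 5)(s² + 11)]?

Two linear + quadratic: P/(s - 4) + Q/(s + 5) + (Rs + S)/(s² + 11)


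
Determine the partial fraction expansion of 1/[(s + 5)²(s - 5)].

Cover-up at s=5: γ = 1/(5 + 5)² = 1/100. Cover-up at s=-5: β = 1/(-5 - 5) = -1/10. Comparing s² coeff: α = -γ = -1/100
Result: (-1/100)/(s + 5) - (1/10)/(s + 5)² + (1/100)/(s - 5)


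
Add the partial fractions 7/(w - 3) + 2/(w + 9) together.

Common denominator (w - 3)(w + 9). Numerator: 7(w + 9) + 2(w - 3) = (7w + 63) + (2w - 6) = 9w + 57
Result: (9w + 57)/[(w - 3)(w + 9)]


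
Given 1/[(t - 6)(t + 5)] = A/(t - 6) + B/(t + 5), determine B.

Cover-up at t = -5: B = 1/(-5 - 6) = -1/11


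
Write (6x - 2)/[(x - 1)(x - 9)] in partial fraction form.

At x=1: A = (6·1 - 2)/(1 - 9) = -1/2. At x=9: B = (6·9 - 2)/(9 - 1) = 13/2
Result: (-1/2)/(x - 1) + (13/2)/(x - 9)


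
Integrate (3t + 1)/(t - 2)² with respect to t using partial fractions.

Decompose: P = 3, Q = 3·2 + 1 = 7, so (3t + 1)/(t - 2)² = 3/(t - 2) + 7/(t - 2)². Integrate: ∫ P/(t - 2) dt = 3 ln|(t - 2)|; ∫ Q/(t - 2)² dt = -7/(t - 2). Sum: 3 ln|(t - 2)| - 7/(t - 2) + C


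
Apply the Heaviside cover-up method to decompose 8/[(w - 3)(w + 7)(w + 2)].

Cover (w - 3), w=3: A = 8/[(3 + 7)(3 + 2)] = 4/25. Cover (w + 7), w=-7: B = 8/[(-7 - 3)(-7 + 2)] = 4/25. Cover (w + 2), w=-2: C = 8/[(-2 - 3)(-2 + 7)] = -8/25.
Result: (4/25)/(w - 3) + (4/25)/(w + 7) - (8/25)/(w + 2)


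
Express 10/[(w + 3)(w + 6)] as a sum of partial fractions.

10/(w + 3)(w + 6) = A/(w + 3) + B/(w + 6). A = 10/(-3 + 6) = 10/3, B = 10/(-6 + 3) = -10/3
Result: (10/3)/(w + 3) - (10/3)/(w + 6)


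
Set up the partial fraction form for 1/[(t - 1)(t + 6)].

Distinct linear factors: A/(t - 1) + B/(t + 6)


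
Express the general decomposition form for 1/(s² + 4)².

Repeated quadratic factor: (Ps + Q)/(s² + 4) + (Rs + S)/(s² + 4)²


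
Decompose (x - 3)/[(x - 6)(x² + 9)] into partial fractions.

At x=6: α = (1·6 - 3)/(6² + 9) = 1/15. β = -α = -1/15, γ = 1 - 6·α = 3/5
Result: (1/15)/(x - 6) - ((1/15)x - 3/5)/(x² + 9)


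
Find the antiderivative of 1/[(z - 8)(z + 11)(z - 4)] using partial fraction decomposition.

Cover-up: α = 1/76, β = 1/285, γ = -1/60. Decomposition: (1/76)/(z - 8) + (1/285)/(z + 11) - (1/60)/(z - 4). Integrate each term: (1/76) ln|(z - 8)| + (1/285) ln|(z + 11)| - (1/60) ln|(z - 4)| + C


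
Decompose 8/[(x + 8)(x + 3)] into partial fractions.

8/(x + 8)(x + 3) = P/(x + 8) + Q/(x + 3). P = 8/(-8 + 3) = -8/5, Q = 8/(-3 + 8) = 8/5
Result: (-8/5)/(x + 8) + (8/5)/(x + 3)


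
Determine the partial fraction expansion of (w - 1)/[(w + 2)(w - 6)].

At w=-2: A = (1·(-2) - 1)/(-2 - 6) = 3/8. At w=6: B = (1·6 - 1)/(6 + 2) = 5/8
Result: (3/8)/(w + 2) + (5/8)/(w - 6)


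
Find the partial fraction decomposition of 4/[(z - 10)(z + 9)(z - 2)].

Using cover-up method: α = 1/38, β = 4/209, γ = -1/22
Result: (1/38)/(z - 10) + (4/209)/(z + 9) - (1/22)/(z - 2)


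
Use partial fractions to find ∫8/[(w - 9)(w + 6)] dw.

Decompose: 8/[(w - 9)(w + 6)] = (8/15)/(w - 9) - (8/15)/(w + 6). Integrate each term: (8/15) ln|(w - 9)| - (8/15) ln|(w + 6)| + C


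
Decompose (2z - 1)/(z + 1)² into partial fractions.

(2z - 1) = A(z + 1) + B. At z = -1: B = 2·(-1) - 1 = -3. Coeff of z: A = 2
Result: 2/(z + 1) - 3/(z + 1)²


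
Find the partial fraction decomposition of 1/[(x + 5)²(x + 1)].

Cover-up at x=-1: γ = 1/(-1 + 5)² = 1/16. Cover-up at x=-5: β = 1/(-5 + 1) = -1/4. Comparing x² coeff: α = -γ = -1/16
Result: (-1/16)/(x + 5) - (1/4)/(x + 5)² + (1/16)/(x + 1)


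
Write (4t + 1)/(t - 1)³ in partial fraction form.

(4t + 1) = α(t - 1)² + β(t - 1) + γ. At t = 1: γ = 4·1 + 1 = 5. Coefficients: α = 0, β = 4
Result: 4/(t - 1)² + 5/(t - 1)³


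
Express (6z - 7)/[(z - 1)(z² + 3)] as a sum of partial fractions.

At z=1: A = (6·1 - 7)/(1² + 3) = -1/4. B = -A = 1/4, C = 6 - 1·A = 25/4
Result: (-1/4)/(z - 1) + ((1/4)z + 25/4)/(z² + 3)


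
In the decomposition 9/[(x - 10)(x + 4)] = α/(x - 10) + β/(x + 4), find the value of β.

Cover-up at x = -4: β = 9/(-4 - 10) = -9/14


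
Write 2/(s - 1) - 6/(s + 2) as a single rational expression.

Common denominator (s - 1)(s + 2). Numerator: 2(s + 2) - 6(s - 1) = (2s + 4) - (6s - 6) = -4s + 10
Result: (-4s + 10)/[(s - 1)(s + 2)]


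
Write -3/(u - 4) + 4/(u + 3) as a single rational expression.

Common denominator (u - 4)(u + 3). Numerator: -3(u + 3) + 4(u - 4) = (-3u - 9) + (4u - 16) = u - 25
Result: (u - 25)/[(u - 4)(u + 3)]


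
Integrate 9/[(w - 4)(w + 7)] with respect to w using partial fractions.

Decompose: 9/[(w - 4)(w + 7)] = (9/11)/(w - 4) - (9/11)/(w + 7). Integrate each term: (9/11) ln|(w - 4)| - (9/11) ln|(w + 7)| + C


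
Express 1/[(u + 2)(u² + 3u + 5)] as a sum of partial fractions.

Cover-up at u = -2: P = 1/((-2)² + 3·(-2) + 5) = 1/3. Then Q = -P = -1/3, R = -P·(3 - 2) = -1/3
Result: (1/3)/(u + 2) - ((1/3)u + 1/3)/(u² + 3u + 5)


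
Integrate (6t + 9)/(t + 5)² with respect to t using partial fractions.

Decompose: A = 6, B = 6·(-5) + 9 = -21, so (6t + 9)/(t + 5)² = 6/(t + 5) - 21/(t + 5)². Integrate: ∫ A/(t + 5) dt = 6 ln|(t + 5)|; ∫ B/(t + 5)² dt = 21/(t + 5). Sum: 6 ln|(t + 5)| + 21/(t + 5) + C


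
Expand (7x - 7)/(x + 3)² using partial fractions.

(7x - 7) = A(x + 3) + B. At x = -3: B = 7·(-3) - 7 = -28. Coeff of x: A = 7
Result: 7/(x + 3) - 28/(x + 3)²


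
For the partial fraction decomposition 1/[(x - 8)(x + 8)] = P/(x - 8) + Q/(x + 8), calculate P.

Cover-up at x = 8: P = 1/(8 + 8) = 1/16


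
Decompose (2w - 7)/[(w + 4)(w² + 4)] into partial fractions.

At w=-4: A = (2·(-4) - 7)/((-4)² + 4) = -3/4. B = -A = 3/4, C = 2 - (-4)·A = -1
Result: (-3/4)/(w + 4) + ((3/4)w - 1)/(w² + 4)


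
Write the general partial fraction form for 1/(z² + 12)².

Repeated quadratic factor: (Az + B)/(z² + 12) + (Cz + D)/(z² + 12)²


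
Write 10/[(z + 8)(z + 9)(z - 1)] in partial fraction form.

Using cover-up method: α = -10/9, β = 1, γ = 1/9
Result: (-10/9)/(z + 8) + 1/(z + 9) + (1/9)/(z - 1)


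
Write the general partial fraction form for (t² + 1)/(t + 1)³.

Repeated linear factor (power 3): P/(t + 1) + Q/(t + 1)² + R/(t + 1)³


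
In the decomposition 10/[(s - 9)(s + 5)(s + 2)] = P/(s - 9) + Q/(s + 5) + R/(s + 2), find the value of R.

Cover-up at s = -2: R = 10/[(-2 - 9)(-2 + 5)] = 10/[(-11)(3)] = -10/33


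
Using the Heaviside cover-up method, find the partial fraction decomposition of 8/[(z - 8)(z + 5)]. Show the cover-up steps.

Cover (z - 8): set z=8, get P = 8/(8 + 5) = 8/13. Cover (z + 5): set z=-5, get Q = 8/(-5 - 8) = -8/13.
Result: (8/13)/(z - 8) - (8/13)/(z + 5)


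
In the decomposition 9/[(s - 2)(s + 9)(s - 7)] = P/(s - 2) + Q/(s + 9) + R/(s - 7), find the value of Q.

Cover-up at s = -9: Q = 9/[(-9 - 2)(-9 - 7)] = 9/[(-11)(-16)] = 9/176


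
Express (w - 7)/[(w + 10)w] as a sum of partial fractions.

At w=-10: α = (1·(-10) - 7)/(-10 - 0) = 17/10. At w=0: β = (1·0 - 7)/(0 + 10) = -7/10
Result: (17/10)/(w + 10) - (7/10)/w


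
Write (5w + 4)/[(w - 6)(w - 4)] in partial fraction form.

At w=6: P = (5·6 + 4)/(6 - 4) = 17. At w=4: Q = (5·4 + 4)/(4 - 6) = -12
Result: 17/(w - 6) - 12/(w - 4)


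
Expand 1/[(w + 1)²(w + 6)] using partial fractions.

Cover-up at w=-6: γ = 1/(-6 + 1)² = 1/25. Cover-up at w=-1: β = 1/(-1 + 6) = 1/5. Comparing w² coeff: α = -γ = -1/25
Result: (-1/25)/(w + 1) + (1/5)/(w + 1)² + (1/25)/(w + 6)


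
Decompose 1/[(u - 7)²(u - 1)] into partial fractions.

Cover-up at u=1: C = 1/(1 - 7)² = 1/36. Cover-up at u=7: B = 1/(7 - 1) = 1/6. Comparing u² coeff: A = -C = -1/36
Result: (-1/36)/(u - 7) + (1/6)/(u - 7)² + (1/36)/(u - 1)


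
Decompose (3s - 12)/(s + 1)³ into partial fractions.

(3s - 12) = P(s + 1)² + Q(s + 1) + R. At s = -1: R = 3·(-1) - 12 = -15. Coefficients: P = 0, Q = 3
Result: 3/(s + 1)² - 15/(s + 1)³


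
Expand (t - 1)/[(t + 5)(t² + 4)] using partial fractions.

At t=-5: α = (1·(-5) - 1)/((-5)² + 4) = -6/29. β = -α = 6/29, γ = 1 - (-5)·α = -1/29
Result: (-6/29)/(t + 5) + ((6/29)t - 1/29)/(t² + 4)


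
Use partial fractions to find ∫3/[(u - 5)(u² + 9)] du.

Cover-up at u=5: α = 3/(5²+9) = 3/34. Coeff matching: β = -3/34, γ = -15/34. Decomposition: (3/34)/(u - 5) - ((3/34)u + 15/34)/(u² + 9). Integrate: linear → ln, quadratic → (1/2)ln + arctan: (3/34) ln|(u - 5)| - (3/68) ln(u² + 9) - (5/34) arctan(u/3) + C


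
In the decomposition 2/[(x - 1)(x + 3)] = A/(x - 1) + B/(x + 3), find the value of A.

Cover-up at x = 1: A = 2/(1 + 3) = 2/4 = 1/2


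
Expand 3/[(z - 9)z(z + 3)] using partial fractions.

Using cover-up method: α = 1/36, β = -1/9, γ = 1/12
Result: (1/36)/(z - 9) - (1/9)/z + (1/12)/(z + 3)


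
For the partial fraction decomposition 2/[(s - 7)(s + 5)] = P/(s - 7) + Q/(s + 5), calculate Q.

Cover-up at s = -5: Q = 2/(-5 - 7) = -2/12 = -1/6


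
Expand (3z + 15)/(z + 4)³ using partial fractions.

(3z + 15) = A(z + 4)² + B(z + 4) + C. At z = -4: C = 3·(-4) + 15 = 3. Coefficients: A = 0, B = 3
Result: 3/(z + 4)² + 3/(z + 4)³


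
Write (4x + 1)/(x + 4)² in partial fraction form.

(4x + 1) = P(x + 4) + Q. At x = -4: Q = 4·(-4) + 1 = -15. Coeff of x: P = 4
Result: 4/(x + 4) - 15/(x + 4)²


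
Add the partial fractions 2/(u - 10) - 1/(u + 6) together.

Common denominator (u - 10)(u + 6). Numerator: 2(u + 6) - 1(u - 10) = (2u + 12) - (u - 10) = u + 22
Result: (u + 22)/[(u - 10)(u + 6)]


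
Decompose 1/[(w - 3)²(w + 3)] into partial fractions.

Cover-up at w=-3: γ = 1/(-3 - 3)² = 1/36. Cover-up at w=3: β = 1/(3 + 3) = 1/6. Comparing w² coeff: α = -γ = -1/36
Result: (-1/36)/(w - 3) + (1/6)/(w - 3)² + (1/36)/(w + 3)


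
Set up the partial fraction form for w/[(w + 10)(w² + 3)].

Linear + irreducible quadratic: α/(w + 10) + (βw + γ)/(w² + 3)


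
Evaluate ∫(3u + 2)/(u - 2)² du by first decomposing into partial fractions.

Decompose: P = 3, Q = 3·2 + 2 = 8, so (3u + 2)/(u - 2)² = 3/(u - 2) + 8/(u - 2)². Integrate: ∫ P/(u - 2) du = 3 ln|(u - 2)|; ∫ Q/(u - 2)² du = -8/(u - 2). Sum: 3 ln|(u - 2)| - 8/(u - 2) + C


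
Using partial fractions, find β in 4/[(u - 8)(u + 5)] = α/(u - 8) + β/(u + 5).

Cover-up at u = -5: β = 4/(-5 - 8) = -4/13


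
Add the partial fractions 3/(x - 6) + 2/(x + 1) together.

Common denominator (x - 6)(x + 1). Numerator: 3(x + 1) + 2(x - 6) = (3x + 3) + (2x - 12) = 5x - 9
Result: (5x - 9)/[(x - 6)(x + 1)]


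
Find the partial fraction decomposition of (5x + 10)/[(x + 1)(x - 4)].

At x=-1: α = (5·(-1) + 10)/(-1 - 4) = -1. At x=4: β = (5·4 + 10)/(4 + 1) = 6
Result: -1/(x + 1) + 6/(x - 4)


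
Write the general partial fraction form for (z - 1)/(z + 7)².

Repeated linear factor: P/(z + 7) + Q/(z + 7)²


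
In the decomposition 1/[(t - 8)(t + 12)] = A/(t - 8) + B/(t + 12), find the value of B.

Cover-up at t = -12: B = 1/(-12 - 8) = -1/20


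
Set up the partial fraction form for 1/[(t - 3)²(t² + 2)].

Repeated linear + quadratic: A/(t - 3) + B/(t - 3)² + (Ct + D)/(t² + 2)


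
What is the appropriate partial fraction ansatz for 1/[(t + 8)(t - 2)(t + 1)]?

Three distinct linear factors: P/(t + 8) + Q/(t - 2) + R/(t + 1)


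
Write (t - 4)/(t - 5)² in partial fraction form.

(t - 4) = A(t - 5) + B. At t = 5: B = 1·5 - 4 = 1. Coeff of t: A = 1
Result: 1/(t - 5) + 1/(t - 5)²


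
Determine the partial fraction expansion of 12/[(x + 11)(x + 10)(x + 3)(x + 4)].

Using Heaviside cover-up: (-3/14)/(x + 11) + (2/7)/(x + 10) + (3/14)/(x + 3) - (2/7)/(x + 4)


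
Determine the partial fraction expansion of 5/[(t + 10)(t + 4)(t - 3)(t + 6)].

Using Heaviside cover-up: (-5/312)/(t + 10) - (5/84)/(t + 4) + (5/819)/(t - 3) + (5/72)/(t + 6)


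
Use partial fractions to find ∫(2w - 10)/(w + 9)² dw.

Decompose: A = 2, B = 2·(-9) - 10 = -28, so (2w - 10)/(w + 9)² = 2/(w + 9) - 28/(w + 9)². Integrate: ∫ A/(w + 9) dw = 2 ln|(w + 9)|; ∫ B/(w + 9)² dw = 28/(w + 9). Sum: 2 ln|(w + 9)| + 28/(w + 9) + C


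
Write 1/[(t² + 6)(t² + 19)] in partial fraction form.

Coefficient matching gives P = R = 0, Q = 1/(19-6) = 1/13, S = -Q = -1/13
Result: (1/13)/(t² + 6) - (1/13)/(t² + 19)


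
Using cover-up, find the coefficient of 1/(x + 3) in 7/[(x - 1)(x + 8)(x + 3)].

Cover (x + 3), set x=-3: 7/[(-3 - 1)(-3 + 8)] = -7/20


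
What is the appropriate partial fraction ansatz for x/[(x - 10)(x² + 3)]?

Linear + irreducible quadratic: α/(x - 10) + (βx + γ)/(x² + 3)


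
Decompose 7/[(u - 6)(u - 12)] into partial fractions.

7/(u - 6)(u - 12) = A/(u - 6) + B/(u - 12). A = 7/(6 - 12) = -7/6, B = 7/(12 - 6) = 7/6
Result: (-7/6)/(u - 6) + (7/6)/(u - 12)


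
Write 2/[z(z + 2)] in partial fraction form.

2/z(z + 2) = P/z + Q/(z + 2). P = 2/(0 + 2) = 1, Q = 2/(-2 - 0) = -1
Result: 1/z - 1/(z + 2)


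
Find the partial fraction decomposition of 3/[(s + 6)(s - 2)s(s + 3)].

Using Heaviside cover-up: (-1/48)/(s + 6) + (3/80)/(s - 2) - (1/12)/s + (1/15)/(s + 3)


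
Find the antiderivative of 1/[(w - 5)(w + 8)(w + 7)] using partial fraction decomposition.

Cover-up: A = 1/156, B = 1/13, C = -1/12. Decomposition: (1/156)/(w - 5) + (1/13)/(w + 8) - (1/12)/(w + 7). Integrate each term: (1/156) ln|(w - 5)| + (1/13) ln|(w + 8)| - (1/12) ln|(w + 7)| + C


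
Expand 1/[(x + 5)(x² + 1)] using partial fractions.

Cover-up at x = -5: A = 1/((-5)² + 1) = 1/26. Then B = -A = -1/26, C = -A·(0 - 5) = 5/26
Result: (1/26)/(x + 5) - ((1/26)x - 5/26)/(x² + 1)


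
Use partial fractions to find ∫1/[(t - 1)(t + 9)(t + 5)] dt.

Cover-up: P = 1/60, Q = 1/40, R = -1/24. Decomposition: (1/60)/(t - 1) + (1/40)/(t + 9) - (1/24)/(t + 5). Integrate each term: (1/60) ln|(t - 1)| + (1/40) ln|(t + 9)| - (1/24) ln|(t + 5)| + C


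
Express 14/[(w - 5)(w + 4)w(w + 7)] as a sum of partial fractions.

Using Heaviside cover-up: (7/270)/(w - 5) + (7/54)/(w + 4) - (1/10)/w - (1/18)/(w + 7)


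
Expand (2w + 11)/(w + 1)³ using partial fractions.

(2w + 11) = α(w + 1)² + β(w + 1) + γ. At w = -1: γ = 2·(-1) + 11 = 9. Coefficients: α = 0, β = 2
Result: 2/(w + 1)² + 9/(w + 1)³


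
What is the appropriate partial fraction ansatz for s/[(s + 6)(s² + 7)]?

Linear + irreducible quadratic: α/(s + 6) + (βs + γ)/(s² + 7)


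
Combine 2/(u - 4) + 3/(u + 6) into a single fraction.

Common denominator (u - 4)(u + 6). Numerator: 2(u + 6) + 3(u - 4) = (2u + 12) + (3u - 12) = 5u
Result: (5u)/[(u - 4)(u + 6)]


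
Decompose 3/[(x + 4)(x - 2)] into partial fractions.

3/(x + 4)(x - 2) = P/(x + 4) + Q/(x - 2). P = 3/(-4 - 2) = -1/2, Q = 3/(2 + 4) = 1/2
Result: (-1/2)/(x + 4) + (1/2)/(x - 2)


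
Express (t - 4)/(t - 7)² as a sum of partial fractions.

(t - 4) = A(t - 7) + B. At t = 7: B = 1·7 - 4 = 3. Coeff of t: A = 1
Result: 1/(t - 7) + 3/(t - 7)²


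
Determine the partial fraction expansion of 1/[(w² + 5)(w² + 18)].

Coefficient matching gives α = γ = 0, β = 1/(18-5) = 1/13, δ = -β = -1/13
Result: (1/13)/(w² + 5) - (1/13)/(w² + 18)


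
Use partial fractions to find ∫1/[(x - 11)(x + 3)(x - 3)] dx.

Cover-up: A = 1/112, B = 1/84, C = -1/48. Decomposition: (1/112)/(x - 11) + (1/84)/(x + 3) - (1/48)/(x - 3). Integrate each term: (1/112) ln|(x - 11)| + (1/84) ln|(x + 3)| - (1/48) ln|(x - 3)| + C


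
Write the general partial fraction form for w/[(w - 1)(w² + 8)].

Linear + irreducible quadratic: α/(w - 1) + (βw + γ)/(w² + 8)


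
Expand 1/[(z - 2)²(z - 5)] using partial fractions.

Cover-up at z=5: R = 1/(5 - 2)² = 1/9. Cover-up at z=2: Q = 1/(2 - 5) = -1/3. Comparing z² coeff: P = -R = -1/9
Result: (-1/9)/(z - 2) - (1/3)/(z - 2)² + (1/9)/(z - 5)


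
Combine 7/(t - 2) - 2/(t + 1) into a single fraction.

Common denominator (t - 2)(t + 1). Numerator: 7(t + 1) - 2(t - 2) = (7t + 7) - (2t - 4) = 5t + 11
Result: (5t + 11)/[(t - 2)(t + 1)]


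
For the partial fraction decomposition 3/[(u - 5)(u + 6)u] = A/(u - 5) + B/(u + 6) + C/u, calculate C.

Cover-up at u = 0: C = 3/[(0 - 5)(0 + 6)] = 3/[(-5)(6)] = -3/30 = -1/10


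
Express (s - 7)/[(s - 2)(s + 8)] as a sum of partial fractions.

At s=2: A = (1·2 - 7)/(2 + 8) = -1/2. At s=-8: B = (1·(-8) - 7)/(-8 - 2) = 3/2
Result: (-1/2)/(s - 2) + (3/2)/(s + 8)


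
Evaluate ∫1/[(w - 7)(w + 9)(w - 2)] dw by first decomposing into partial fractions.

Cover-up: α = 1/80, β = 1/176, γ = -1/55. Decomposition: (1/80)/(w - 7) + (1/176)/(w + 9) - (1/55)/(w - 2). Integrate each term: (1/80) ln|(w - 7)| + (1/176) ln|(w + 9)| - (1/55) ln|(w - 2)| + C


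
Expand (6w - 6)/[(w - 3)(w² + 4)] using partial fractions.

At w=3: A = (6·3 - 6)/(3² + 4) = 12/13. B = -A = -12/13, C = 6 - 3·A = 42/13
Result: (12/13)/(w - 3) - ((12/13)w - 42/13)/(w² + 4)


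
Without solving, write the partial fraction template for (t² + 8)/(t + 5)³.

Repeated linear factor (power 3): α/(t + 5) + β/(t + 5)² + γ/(t + 5)³


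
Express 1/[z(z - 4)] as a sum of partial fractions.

1/z(z - 4) = A/z + B/(z - 4). A = 1/(0 - 4) = -1/4, B = 1/(4 - 0) = 1/4
Result: (-1/4)/z + (1/4)/(z - 4)
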